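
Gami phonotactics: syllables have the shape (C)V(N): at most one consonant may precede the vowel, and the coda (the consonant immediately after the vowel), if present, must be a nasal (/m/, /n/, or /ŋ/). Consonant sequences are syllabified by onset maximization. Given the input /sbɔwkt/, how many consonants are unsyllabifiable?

Under (C)V(N), the unsyllabifiable consonants are /s/, /w/, /k/, /t/ (only a nasal (/m/, /n/, or /ŋ/) is licensed in coda position; onsets are limited to one consonant).

4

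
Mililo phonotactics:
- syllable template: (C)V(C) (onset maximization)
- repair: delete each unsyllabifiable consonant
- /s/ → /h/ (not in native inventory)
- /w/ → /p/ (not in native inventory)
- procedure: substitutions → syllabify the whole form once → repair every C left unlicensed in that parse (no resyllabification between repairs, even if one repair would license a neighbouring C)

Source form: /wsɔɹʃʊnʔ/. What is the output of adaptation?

hɔɹʃʊn

Substitution: /w/ → /p/, /s/ → /h/, giving /phɔɹʃʊnʔ/.
The consonants /p/, /ʔ/ cannot be parsed into a legal (C)V(C) syllable (at most one coda consonant is licensed; onsets are limited to one consonant).
Each unlicensed consonant is deleted: /p/, /ʔ/.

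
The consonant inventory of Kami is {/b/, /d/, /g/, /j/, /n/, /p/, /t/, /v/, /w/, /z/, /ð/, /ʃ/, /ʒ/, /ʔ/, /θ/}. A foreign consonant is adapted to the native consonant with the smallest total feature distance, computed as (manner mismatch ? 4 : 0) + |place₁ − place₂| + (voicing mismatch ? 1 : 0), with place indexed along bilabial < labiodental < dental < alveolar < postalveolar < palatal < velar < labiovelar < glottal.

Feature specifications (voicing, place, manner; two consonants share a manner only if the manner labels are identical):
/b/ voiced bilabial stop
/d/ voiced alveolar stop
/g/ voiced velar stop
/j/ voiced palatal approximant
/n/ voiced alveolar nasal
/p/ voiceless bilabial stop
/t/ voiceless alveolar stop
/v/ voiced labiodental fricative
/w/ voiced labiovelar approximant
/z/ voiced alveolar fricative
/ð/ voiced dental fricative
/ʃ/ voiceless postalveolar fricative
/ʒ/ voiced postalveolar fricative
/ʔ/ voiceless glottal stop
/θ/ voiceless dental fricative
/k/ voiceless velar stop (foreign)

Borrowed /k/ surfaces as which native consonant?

/g/ is closest: same manner (stop), place distance 0 (velar→velar), voicing differs (+1); total 1. Next closest is /ʔ/ at distance 2.

g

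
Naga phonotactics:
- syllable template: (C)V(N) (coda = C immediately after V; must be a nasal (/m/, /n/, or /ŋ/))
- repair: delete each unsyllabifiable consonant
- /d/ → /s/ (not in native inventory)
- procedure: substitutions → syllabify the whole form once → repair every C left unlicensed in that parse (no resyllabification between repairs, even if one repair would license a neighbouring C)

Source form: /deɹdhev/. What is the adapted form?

sehe

Substitution: /d/ → /s/, giving /seɹshev/.
The consonants /ɹ/, /s/, /v/ cannot be parsed into a legal (C)V(N) syllable (only a nasal (/m/, /n/, or /ŋ/) is licensed in coda position; onsets are limited to one consonant).
Deletion applies to /ɹ/, /s/, /v/.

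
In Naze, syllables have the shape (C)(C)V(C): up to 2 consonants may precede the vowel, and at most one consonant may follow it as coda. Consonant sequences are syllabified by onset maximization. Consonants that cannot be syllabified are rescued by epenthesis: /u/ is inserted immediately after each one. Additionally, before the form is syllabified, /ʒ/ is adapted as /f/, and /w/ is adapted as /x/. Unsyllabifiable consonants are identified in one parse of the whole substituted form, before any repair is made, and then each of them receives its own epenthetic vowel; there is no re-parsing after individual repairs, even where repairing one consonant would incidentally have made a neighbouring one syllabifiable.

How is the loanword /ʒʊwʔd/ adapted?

fʊxʔudu

Substitution: /ʒ/ → /f/, /w/ → /x/, giving /fʊxʔd/.
Syllabifying with onset maximization leaves /ʔ/, /d/ stranded (at most one coda consonant is licensed; onsets may contain at most 2 consonants).
Each unlicensed consonant becomes the onset of a new syllable: /ʔ/ → /ʔu/, /d/ → /du/.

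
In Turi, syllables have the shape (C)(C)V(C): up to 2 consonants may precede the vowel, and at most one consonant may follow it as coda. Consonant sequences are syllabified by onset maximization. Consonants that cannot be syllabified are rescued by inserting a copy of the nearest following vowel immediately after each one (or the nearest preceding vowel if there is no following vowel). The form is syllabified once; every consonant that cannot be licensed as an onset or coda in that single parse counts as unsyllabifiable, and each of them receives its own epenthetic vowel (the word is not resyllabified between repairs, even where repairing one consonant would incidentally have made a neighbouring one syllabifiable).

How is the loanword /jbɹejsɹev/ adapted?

Under (C)(C)V(C), the unsyllabifiable consonants are /j/ (at most one coda consonant is licensed; onsets may contain at most 2 consonants).
Inserting the epenthetic vowel yields /j/ → /je/.

jebɹejsɹev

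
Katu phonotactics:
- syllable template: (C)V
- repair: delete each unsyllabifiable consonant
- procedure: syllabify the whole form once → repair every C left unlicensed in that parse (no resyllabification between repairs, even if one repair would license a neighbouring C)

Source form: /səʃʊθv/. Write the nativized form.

The consonants /θ/, /v/ cannot be parsed into a legal (C)V syllable (no codas are permitted; onsets are limited to one consonant).
Deleting the stranded consonants removes /θ/, /v/.

səʃʊ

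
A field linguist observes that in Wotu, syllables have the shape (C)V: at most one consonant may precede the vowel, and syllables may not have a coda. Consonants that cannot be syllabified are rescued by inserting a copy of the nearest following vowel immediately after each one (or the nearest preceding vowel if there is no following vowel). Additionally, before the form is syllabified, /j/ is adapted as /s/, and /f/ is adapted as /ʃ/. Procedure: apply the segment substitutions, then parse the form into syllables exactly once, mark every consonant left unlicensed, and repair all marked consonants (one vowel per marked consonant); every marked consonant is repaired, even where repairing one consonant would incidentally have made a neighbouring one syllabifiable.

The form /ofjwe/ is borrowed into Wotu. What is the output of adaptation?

Substitution: /f/ → /ʃ/, /j/ → /s/, giving /oʃswe/.
Under (C)V, the unsyllabifiable consonants are /ʃ/, /s/ (no codas are permitted; onsets are limited to one consonant).
Epenthesis after each stranded consonant: /ʃ/ → /ʃe/, /s/ → /se/.

oʃesewe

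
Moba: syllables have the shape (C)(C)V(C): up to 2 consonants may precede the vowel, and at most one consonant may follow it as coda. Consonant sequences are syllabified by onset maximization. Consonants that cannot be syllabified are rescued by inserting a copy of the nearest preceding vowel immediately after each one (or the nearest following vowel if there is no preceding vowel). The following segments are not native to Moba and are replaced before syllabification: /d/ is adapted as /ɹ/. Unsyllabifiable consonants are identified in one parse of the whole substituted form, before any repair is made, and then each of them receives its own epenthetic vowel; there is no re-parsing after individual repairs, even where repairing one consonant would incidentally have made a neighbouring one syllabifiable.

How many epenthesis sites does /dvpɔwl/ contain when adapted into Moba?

2

After substitution the input is /ɹvpɔwl/.
The unsyllabifiable consonants are /ɹ/, /l/; each receives one epenthetic vowel.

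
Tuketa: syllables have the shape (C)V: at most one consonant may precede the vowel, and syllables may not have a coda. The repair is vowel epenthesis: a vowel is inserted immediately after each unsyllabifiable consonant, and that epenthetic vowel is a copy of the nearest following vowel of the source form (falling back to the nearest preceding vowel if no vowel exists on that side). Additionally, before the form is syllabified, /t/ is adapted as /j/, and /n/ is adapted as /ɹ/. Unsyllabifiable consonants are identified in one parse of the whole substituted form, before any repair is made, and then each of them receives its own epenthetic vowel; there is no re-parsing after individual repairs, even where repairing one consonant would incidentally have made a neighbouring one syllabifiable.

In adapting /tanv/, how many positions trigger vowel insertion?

After substitution the input is /jaɹv/.
The unsyllabifiable consonants are /ɹ/, /v/; each receives one epenthetic vowel.

2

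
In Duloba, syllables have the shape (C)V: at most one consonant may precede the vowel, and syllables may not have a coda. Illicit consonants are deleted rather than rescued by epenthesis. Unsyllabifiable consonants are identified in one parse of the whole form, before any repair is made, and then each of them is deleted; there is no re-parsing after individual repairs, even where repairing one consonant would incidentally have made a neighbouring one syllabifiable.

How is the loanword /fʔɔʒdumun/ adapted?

ʔɔdumu

The consonants /f/, /ʒ/, /n/ cannot be parsed into a legal (C)V syllable (no codas are permitted; onsets are limited to one consonant).
Each unlicensed consonant is deleted: /f/, /ʒ/, /n/.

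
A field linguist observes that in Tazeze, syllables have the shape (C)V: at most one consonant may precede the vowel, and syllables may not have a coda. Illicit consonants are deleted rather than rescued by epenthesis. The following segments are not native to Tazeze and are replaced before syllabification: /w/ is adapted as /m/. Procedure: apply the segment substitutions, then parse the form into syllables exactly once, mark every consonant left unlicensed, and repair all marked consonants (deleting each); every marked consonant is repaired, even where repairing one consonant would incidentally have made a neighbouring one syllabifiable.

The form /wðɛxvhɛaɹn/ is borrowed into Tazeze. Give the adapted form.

Substitution: /w/ → /m/, giving /mðɛxvhɛaɹn/.
Syllabifying with onset maximization leaves /m/, /x/, /v/, /ɹ/, /n/ stranded (no codas are permitted; onsets are limited to one consonant).
Deleting the stranded consonants removes /m/, /x/, /v/, /ɹ/, /n/.

ðɛhɛa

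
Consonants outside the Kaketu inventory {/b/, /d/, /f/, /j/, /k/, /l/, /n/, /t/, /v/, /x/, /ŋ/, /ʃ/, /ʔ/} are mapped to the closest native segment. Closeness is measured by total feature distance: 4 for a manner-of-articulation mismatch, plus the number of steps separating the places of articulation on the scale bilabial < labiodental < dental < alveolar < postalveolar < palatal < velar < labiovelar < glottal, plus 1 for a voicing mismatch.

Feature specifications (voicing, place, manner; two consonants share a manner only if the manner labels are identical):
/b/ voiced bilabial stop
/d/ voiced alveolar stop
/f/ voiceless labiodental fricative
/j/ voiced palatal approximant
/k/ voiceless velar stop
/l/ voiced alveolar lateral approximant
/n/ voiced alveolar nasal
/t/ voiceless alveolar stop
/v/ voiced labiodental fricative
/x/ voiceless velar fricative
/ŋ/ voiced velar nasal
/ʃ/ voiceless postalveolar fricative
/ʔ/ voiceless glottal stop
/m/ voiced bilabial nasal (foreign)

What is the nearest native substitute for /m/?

/n/ is closest: same manner (nasal), place distance 3 (bilabial→alveolar), same voicing; total 3. Next closest is /b/ at distance 4.

n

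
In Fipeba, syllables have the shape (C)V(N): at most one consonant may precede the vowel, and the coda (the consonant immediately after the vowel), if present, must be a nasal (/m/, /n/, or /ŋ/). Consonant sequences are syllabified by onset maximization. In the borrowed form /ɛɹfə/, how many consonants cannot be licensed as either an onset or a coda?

1

Under (C)V(N), the unsyllabifiable consonants are /ɹ/ (only a nasal (/m/, /n/, or /ŋ/) is licensed in coda position; onsets are limited to one consonant).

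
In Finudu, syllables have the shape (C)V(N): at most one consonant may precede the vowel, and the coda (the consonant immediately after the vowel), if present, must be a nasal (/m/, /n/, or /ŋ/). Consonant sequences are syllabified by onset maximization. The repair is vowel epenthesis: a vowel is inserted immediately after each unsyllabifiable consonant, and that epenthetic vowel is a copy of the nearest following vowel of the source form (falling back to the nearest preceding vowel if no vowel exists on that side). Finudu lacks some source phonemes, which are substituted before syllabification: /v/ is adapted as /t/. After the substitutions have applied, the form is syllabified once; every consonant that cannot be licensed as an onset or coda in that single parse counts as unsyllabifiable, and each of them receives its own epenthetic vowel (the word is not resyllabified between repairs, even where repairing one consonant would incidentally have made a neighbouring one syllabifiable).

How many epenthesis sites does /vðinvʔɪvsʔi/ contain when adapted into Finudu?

After substitution the input is /tðintʔɪtsʔi/.
The unsyllabifiable consonants are /t/, /t/, /t/, /s/; each receives one epenthetic vowel.

4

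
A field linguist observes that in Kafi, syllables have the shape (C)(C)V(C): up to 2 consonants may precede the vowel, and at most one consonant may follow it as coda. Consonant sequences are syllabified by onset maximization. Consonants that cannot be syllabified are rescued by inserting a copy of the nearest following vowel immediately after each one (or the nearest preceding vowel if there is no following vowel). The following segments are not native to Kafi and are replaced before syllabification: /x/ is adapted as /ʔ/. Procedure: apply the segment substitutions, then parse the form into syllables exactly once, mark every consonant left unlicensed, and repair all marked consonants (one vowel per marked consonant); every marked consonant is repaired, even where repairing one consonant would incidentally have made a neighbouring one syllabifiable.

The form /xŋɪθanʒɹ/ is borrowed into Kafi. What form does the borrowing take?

Substitution: /x/ → /ʔ/, giving /ʔŋɪθanʒɹ/.
Under (C)(C)V(C), the unsyllabifiable consonants are /ʒ/, /ɹ/ (at most one coda consonant is licensed; onsets may contain at most 2 consonants).
Epenthesis after each stranded consonant: /ʒ/ → /ʒa/, /ɹ/ → /ɹa/.

ʔŋɪθanʒaɹa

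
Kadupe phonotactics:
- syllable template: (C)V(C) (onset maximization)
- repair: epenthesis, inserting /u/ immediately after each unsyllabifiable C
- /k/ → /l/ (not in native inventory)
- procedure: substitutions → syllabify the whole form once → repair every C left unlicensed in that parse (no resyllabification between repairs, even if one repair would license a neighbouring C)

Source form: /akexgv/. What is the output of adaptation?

Substitution: /k/ → /l/, giving /alexgv/.
Under (C)V(C), the unsyllabifiable consonants are /g/, /v/ (at most one coda consonant is licensed; onsets are limited to one consonant).
Inserting the epenthetic vowel yields /g/ → /gu/, /v/ → /vu/.

alexguvu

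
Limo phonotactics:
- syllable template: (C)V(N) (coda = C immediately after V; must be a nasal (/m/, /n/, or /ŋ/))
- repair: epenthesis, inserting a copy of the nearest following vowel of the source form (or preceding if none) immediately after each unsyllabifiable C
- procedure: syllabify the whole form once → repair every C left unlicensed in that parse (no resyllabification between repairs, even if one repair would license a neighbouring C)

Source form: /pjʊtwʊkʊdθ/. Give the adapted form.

Under (C)V(N), the unsyllabifiable consonants are /p/, /t/, /d/, /θ/ (only a nasal (/m/, /n/, or /ŋ/) is licensed in coda position; onsets are limited to one consonant).
Each unlicensed consonant becomes the onset of a new syllable: /p/ → /pʊ/, /t/ → /tʊ/, /d/ → /dʊ/, /θ/ → /θʊ/.

pʊjʊtʊwʊkʊdʊθʊ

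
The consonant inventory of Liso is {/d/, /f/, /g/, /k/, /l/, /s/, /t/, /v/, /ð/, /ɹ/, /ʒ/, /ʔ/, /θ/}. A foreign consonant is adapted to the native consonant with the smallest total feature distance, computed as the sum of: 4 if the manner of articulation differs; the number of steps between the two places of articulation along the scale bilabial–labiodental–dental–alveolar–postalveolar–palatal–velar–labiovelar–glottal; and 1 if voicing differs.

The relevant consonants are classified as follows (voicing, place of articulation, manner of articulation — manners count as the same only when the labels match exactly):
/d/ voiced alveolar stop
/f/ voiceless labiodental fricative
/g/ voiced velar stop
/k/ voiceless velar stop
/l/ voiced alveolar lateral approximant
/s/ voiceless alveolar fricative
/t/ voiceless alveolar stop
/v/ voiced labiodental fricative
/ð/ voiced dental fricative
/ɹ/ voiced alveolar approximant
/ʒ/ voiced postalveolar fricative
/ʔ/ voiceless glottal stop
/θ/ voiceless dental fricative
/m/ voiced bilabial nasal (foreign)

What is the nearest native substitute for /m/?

/v/ is closest: manner differs (nasal→fricative, +4), place distance 1 (bilabial→labiodental), same voicing; total 5. Next closest is /f/ at distance 6.

v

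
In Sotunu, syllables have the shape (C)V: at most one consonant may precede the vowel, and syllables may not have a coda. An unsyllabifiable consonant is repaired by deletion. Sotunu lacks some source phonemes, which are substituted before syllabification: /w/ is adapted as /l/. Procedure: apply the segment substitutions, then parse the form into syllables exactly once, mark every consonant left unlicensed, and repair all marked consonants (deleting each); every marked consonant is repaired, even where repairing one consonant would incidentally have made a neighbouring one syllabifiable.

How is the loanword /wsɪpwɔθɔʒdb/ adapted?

Substitution: /w/ → /l/, giving /lsɪplɔθɔʒdb/.
Syllabifying with onset maximization leaves /l/, /p/, /ʒ/, /d/, /b/ stranded (no codas are permitted; onsets are limited to one consonant).
Each unlicensed consonant is deleted: /l/, /p/, /ʒ/, /d/, /b/.

sɪlɔθɔ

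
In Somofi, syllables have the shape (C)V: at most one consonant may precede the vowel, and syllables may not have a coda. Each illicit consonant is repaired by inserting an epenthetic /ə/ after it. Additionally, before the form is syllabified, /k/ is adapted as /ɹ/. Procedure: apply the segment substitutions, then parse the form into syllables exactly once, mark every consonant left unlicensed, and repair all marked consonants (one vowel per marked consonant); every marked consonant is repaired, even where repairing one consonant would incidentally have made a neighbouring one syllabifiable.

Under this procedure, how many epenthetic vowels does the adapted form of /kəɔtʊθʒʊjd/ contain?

3

After substitution the input is /ɹəɔtʊθʒʊjd/.
The unsyllabifiable consonants are /θ/, /j/, /d/; each receives one epenthetic vowel.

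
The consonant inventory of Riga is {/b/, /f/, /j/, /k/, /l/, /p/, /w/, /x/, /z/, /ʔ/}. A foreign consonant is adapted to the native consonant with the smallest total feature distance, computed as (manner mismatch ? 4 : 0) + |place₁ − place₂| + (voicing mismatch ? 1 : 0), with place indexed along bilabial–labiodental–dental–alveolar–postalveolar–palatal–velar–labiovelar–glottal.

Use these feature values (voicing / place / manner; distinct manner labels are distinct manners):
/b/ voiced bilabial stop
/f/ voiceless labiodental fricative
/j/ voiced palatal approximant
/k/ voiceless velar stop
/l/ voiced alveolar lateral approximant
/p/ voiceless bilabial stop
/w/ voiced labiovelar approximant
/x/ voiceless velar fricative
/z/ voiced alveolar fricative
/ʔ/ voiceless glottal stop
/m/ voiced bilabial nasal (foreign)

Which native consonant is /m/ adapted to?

/b/ is closest: manner differs (nasal→stop, +4), place distance 0 (bilabial→bilabial), same voicing; total 4. Next closest is /p/ at distance 5.

b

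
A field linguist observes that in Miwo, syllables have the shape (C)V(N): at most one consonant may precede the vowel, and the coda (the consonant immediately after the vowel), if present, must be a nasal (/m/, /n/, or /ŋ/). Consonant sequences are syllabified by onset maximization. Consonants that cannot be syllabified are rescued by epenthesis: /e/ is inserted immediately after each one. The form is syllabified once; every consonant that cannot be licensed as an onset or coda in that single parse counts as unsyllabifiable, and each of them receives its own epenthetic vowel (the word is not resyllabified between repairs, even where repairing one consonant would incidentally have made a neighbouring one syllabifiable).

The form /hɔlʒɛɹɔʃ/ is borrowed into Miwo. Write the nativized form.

hɔleʒɛɹɔʃe

Under (C)V(N), the unsyllabifiable consonants are /l/, /ʃ/ (only a nasal (/m/, /n/, or /ŋ/) is licensed in coda position; onsets are limited to one consonant).
Epenthesis after each stranded consonant: /l/ → /le/, /ʃ/ → /ʃe/.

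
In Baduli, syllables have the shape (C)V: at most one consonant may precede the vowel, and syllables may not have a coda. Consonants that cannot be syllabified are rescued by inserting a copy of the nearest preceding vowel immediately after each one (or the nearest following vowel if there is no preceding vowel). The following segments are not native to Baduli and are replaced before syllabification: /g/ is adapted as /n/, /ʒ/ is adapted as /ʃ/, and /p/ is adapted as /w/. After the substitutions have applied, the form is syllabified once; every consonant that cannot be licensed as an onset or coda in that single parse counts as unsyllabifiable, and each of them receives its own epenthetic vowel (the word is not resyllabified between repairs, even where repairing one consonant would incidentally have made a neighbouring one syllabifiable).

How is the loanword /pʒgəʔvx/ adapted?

wəʃənəʔəvəxə

Substitution: /p/ → /w/, /ʒ/ → /ʃ/, /g/ → /n/, giving /wʃnəʔvx/.
Syllabifying with onset maximization leaves /w/, /ʃ/, /ʔ/, /v/, /x/ stranded (no codas are permitted; onsets are limited to one consonant).
Inserting the epenthetic vowel yields /w/ → /wə/, /ʃ/ → /ʃə/, /ʔ/ → /ʔə/, /v/ → /və/, /x/ → /xə/.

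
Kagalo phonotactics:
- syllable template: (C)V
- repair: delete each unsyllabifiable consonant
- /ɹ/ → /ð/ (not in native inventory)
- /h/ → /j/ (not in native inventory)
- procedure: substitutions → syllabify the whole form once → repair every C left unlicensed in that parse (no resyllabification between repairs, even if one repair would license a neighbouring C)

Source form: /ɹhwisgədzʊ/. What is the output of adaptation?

wigəzʊ

Substitution: /ɹ/ → /ð/, /h/ → /j/, giving /ðjwisgədzʊ/.
Under (C)V, the unsyllabifiable consonants are /ð/, /j/, /s/, /d/ (no codas are permitted; onsets are limited to one consonant).
Deletion applies to /ð/, /j/, /s/, /d/.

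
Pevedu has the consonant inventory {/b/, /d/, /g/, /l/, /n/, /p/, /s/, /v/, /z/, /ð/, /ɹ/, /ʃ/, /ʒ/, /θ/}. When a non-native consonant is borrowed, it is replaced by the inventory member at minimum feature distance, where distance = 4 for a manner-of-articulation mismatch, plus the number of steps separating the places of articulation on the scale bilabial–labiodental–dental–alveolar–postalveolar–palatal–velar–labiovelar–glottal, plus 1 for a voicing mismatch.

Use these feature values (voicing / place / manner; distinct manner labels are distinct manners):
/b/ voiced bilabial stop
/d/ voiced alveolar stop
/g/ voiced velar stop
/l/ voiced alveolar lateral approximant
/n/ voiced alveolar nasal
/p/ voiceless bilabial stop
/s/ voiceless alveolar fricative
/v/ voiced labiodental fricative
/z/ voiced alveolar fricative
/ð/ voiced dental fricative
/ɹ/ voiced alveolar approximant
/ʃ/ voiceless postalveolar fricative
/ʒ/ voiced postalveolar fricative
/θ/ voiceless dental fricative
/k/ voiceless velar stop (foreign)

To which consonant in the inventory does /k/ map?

/g/ is closest: same manner (stop), place distance 0 (velar→velar), voicing differs (+1); total 1. Next closest is /d/ at distance 4.

g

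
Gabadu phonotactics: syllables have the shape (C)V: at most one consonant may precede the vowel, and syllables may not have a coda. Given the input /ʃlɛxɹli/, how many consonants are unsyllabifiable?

The consonants /ʃ/, /x/, /ɹ/ cannot be parsed into a legal (C)V syllable (no codas are permitted; onsets are limited to one consonant).

3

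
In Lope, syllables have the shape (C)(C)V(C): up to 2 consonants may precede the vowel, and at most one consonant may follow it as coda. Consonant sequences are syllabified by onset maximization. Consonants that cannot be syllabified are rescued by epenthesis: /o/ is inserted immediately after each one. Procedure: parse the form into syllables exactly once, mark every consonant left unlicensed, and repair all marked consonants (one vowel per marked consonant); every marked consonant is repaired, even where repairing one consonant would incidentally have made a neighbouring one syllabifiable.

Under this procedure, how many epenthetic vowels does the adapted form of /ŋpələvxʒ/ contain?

2

The unsyllabifiable consonants are /x/, /ʒ/; each receives one epenthetic vowel.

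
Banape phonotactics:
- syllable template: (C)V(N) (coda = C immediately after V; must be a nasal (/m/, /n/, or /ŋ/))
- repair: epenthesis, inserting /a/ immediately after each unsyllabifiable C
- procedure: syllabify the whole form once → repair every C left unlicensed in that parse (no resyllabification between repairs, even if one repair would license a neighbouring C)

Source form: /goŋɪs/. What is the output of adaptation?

goŋɪsa

Syllabifying with onset maximization leaves /s/ stranded (only a nasal (/m/, /n/, or /ŋ/) is licensed in coda position; onsets are limited to one consonant).
Inserting the epenthetic vowel yields /s/ → /sa/.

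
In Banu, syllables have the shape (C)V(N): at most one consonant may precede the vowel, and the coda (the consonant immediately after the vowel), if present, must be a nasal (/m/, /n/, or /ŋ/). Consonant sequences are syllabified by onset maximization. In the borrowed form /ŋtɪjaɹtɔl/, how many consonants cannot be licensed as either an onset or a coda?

Under (C)V(N), the unsyllabifiable consonants are /ŋ/, /ɹ/, /l/ (only a nasal (/m/, /n/, or /ŋ/) is licensed in coda position; onsets are limited to one consonant).

3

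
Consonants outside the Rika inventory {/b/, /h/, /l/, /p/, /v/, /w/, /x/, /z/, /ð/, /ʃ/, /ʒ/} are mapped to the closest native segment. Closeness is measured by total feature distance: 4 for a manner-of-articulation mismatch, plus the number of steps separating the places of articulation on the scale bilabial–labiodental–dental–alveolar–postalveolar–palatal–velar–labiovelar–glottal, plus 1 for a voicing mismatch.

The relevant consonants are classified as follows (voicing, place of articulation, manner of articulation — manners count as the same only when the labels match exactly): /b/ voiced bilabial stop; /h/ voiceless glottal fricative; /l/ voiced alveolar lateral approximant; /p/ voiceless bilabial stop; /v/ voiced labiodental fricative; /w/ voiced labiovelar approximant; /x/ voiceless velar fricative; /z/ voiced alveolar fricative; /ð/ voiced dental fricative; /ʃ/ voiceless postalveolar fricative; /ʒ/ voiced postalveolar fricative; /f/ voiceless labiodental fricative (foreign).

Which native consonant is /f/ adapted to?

/v/ is closest: same manner (fricative), place distance 0 (labiodental→labiodental), voicing differs (+1); total 1. Next closest is /ð/ at distance 2.

v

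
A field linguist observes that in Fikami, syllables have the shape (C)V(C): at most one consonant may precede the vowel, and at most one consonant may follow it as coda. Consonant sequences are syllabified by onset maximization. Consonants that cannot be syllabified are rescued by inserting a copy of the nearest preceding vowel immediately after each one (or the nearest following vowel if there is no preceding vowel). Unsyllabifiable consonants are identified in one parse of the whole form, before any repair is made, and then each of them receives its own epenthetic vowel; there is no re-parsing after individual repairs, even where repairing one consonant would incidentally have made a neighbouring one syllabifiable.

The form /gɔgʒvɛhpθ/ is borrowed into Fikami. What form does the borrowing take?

Under (C)V(C), the unsyllabifiable consonants are /ʒ/, /p/, /θ/ (at most one coda consonant is licensed; onsets are limited to one consonant).
Inserting the epenthetic vowel yields /ʒ/ → /ʒɔ/, /p/ → /pɛ/, /θ/ → /θɛ/.

gɔgʒɔvɛhpɛθɛ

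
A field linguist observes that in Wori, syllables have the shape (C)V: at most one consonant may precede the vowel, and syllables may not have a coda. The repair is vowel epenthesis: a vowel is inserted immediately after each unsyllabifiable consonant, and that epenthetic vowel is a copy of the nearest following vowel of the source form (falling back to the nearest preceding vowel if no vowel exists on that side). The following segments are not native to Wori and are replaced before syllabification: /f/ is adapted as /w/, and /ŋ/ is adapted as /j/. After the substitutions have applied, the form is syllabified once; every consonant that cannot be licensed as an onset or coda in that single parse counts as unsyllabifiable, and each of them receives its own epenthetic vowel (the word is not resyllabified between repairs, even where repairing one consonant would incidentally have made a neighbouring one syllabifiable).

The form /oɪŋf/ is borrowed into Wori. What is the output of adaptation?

Substitution: /ŋ/ → /j/, /f/ → /w/, giving /oɪjw/.
Syllabifying with onset maximization leaves /j/, /w/ stranded (no codas are permitted; onsets are limited to one consonant).
Each unlicensed consonant becomes the onset of a new syllable: /j/ → /jɪ/, /w/ → /wɪ/.

oɪjɪwɪ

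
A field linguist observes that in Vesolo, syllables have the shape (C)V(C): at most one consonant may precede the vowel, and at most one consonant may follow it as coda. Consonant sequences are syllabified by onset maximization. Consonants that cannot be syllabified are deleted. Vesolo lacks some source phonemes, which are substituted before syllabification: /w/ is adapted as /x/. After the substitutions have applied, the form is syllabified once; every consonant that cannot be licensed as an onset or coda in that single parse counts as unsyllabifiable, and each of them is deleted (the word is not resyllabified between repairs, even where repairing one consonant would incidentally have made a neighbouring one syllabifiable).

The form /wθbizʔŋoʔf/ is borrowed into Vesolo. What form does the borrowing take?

bizŋoʔ

Substitution: /w/ → /x/, giving /xθbizʔŋoʔf/.
Under (C)V(C), the unsyllabifiable consonants are /x/, /θ/, /ʔ/, /f/ (at most one coda consonant is licensed; onsets are limited to one consonant).
Each unlicensed consonant is deleted: /x/, /θ/, /ʔ/, /f/.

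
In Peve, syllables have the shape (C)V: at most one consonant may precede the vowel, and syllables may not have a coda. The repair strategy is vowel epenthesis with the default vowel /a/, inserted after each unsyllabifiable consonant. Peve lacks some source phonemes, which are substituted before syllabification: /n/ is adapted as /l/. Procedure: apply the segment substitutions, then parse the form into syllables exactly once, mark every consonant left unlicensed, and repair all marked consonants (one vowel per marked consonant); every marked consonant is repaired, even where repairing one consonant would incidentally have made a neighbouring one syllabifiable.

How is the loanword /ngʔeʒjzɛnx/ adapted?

Substitution: /n/ → /l/, giving /lgʔeʒjzɛlx/.
Under (C)V, the unsyllabifiable consonants are /l/, /g/, /ʒ/, /j/, /l/, /x/ (no codas are permitted; onsets are limited to one consonant).
Inserting the epenthetic vowel yields /l/ → /la/, /g/ → /ga/, /ʒ/ → /ʒa/, /j/ → /ja/, /l/ → /la/, /x/ → /xa/.

lagaʔeʒajazɛlaxa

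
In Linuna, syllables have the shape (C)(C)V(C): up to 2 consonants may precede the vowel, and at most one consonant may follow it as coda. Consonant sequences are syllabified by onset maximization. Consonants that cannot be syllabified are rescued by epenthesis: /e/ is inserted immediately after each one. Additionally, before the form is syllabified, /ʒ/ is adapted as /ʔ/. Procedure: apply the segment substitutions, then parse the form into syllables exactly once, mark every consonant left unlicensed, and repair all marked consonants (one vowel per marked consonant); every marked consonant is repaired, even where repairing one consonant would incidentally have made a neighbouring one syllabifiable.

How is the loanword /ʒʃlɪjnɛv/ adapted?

Substitution: /ʒ/ → /ʔ/, giving /ʔʃlɪjnɛv/.
The consonants /ʔ/ cannot be parsed into a legal (C)(C)V(C) syllable (at most one coda consonant is licensed; onsets may contain at most 2 consonants).
Each unlicensed consonant becomes the onset of a new syllable: /ʔ/ → /ʔe/.

ʔeʃlɪjnɛv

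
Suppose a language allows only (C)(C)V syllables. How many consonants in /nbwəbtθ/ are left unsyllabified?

Under (C)(C)V, the unsyllabifiable consonants are /n/, /b/, /t/, /θ/ (no codas are permitted; onsets may contain at most 2 consonants).

4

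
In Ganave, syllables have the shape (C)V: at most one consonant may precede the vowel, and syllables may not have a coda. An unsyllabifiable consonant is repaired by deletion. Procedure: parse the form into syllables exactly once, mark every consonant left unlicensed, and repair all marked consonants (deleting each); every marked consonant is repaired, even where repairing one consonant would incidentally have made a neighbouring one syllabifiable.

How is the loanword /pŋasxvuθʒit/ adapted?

ŋavuʒi

The consonants /p/, /s/, /x/, /θ/, /t/ cannot be parsed into a legal (C)V syllable (no codas are permitted; onsets are limited to one consonant).
Deleting the stranded consonants removes /p/, /s/, /x/, /θ/, /t/.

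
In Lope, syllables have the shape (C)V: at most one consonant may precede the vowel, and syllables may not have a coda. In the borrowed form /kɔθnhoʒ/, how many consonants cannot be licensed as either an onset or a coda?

The consonants /θ/, /n/, /ʒ/ cannot be parsed into a legal (C)V syllable (no codas are permitted; onsets are limited to one consonant).

3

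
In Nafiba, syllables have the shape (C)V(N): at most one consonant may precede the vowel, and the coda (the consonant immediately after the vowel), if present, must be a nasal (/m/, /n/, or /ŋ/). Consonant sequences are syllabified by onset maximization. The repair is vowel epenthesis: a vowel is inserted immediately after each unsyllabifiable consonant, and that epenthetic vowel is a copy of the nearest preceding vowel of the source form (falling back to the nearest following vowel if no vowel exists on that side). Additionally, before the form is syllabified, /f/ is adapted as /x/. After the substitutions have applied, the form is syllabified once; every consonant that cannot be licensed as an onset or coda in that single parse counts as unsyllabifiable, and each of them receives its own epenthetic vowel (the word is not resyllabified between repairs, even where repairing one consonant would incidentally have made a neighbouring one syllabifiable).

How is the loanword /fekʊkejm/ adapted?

Substitution: /f/ → /x/, giving /xekʊkejm/.
Syllabifying with onset maximization leaves /j/, /m/ stranded (only a nasal (/m/, /n/, or /ŋ/) is licensed in coda position; onsets are limited to one consonant).
Each unlicensed consonant becomes the onset of a new syllable: /j/ → /je/, /m/ → /me/.

xekʊkejeme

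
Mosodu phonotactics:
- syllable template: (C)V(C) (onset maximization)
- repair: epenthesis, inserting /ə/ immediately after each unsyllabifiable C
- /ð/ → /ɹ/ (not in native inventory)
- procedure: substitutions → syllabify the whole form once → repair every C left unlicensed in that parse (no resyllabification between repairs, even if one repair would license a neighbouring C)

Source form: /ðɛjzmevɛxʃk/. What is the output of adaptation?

Substitution: /ð/ → /ɹ/, giving /ɹɛjzmevɛxʃk/.
Under (C)V(C), the unsyllabifiable consonants are /z/, /ʃ/, /k/ (at most one coda consonant is licensed; onsets are limited to one consonant).
Each unlicensed consonant becomes the onset of a new syllable: /z/ → /zə/, /ʃ/ → /ʃə/, /k/ → /kə/.

ɹɛjzəmevɛxʃəkə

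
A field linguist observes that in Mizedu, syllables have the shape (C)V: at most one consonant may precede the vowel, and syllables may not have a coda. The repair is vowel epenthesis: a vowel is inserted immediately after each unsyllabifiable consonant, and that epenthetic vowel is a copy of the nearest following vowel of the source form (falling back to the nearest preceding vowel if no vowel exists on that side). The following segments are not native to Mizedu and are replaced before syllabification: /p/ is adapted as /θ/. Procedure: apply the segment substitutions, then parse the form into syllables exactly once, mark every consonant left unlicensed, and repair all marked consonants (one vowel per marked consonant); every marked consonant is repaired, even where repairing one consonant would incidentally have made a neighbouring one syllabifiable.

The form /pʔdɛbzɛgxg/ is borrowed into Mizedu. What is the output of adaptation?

Substitution: /p/ → /θ/, giving /θʔdɛbzɛgxg/.
The consonants /θ/, /ʔ/, /b/, /g/, /x/, /g/ cannot be parsed into a legal (C)V syllable (no codas are permitted; onsets are limited to one consonant).
Inserting the epenthetic vowel yields /θ/ → /θɛ/, /ʔ/ → /ʔɛ/, /b/ → /bɛ/, /g/ → /gɛ/, /x/ → /xɛ/, /g/ → /gɛ/.

θɛʔɛdɛbɛzɛgɛxɛgɛ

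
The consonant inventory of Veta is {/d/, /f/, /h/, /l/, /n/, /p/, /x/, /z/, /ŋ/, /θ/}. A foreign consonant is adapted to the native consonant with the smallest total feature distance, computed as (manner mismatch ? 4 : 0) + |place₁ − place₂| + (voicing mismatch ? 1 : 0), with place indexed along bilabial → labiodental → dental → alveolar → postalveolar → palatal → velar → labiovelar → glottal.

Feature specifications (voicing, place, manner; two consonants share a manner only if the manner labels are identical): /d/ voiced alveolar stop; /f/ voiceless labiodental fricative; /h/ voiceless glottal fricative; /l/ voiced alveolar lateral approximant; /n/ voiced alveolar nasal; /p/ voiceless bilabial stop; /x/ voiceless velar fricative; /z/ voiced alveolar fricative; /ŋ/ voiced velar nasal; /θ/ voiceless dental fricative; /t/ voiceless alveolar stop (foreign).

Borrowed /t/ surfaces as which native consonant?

/d/ is closest: same manner (stop), place distance 0 (alveolar→alveolar), voicing differs (+1); total 1. Next closest is /p/ at distance 3.

d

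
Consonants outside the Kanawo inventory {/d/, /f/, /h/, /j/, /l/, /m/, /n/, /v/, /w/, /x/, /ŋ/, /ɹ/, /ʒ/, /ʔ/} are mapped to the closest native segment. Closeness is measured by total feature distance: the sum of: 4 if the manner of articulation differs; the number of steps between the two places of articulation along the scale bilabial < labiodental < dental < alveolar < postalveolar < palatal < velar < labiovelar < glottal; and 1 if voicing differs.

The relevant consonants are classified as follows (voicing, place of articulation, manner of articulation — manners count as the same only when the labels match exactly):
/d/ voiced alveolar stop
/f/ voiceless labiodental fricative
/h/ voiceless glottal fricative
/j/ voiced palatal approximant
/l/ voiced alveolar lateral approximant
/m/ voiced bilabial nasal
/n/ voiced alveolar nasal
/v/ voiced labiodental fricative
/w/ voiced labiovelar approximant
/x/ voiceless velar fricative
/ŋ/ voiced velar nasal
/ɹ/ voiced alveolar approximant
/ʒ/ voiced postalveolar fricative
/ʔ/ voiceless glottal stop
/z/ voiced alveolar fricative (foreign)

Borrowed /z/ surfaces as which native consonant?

/ʒ/ is closest: same manner (fricative), place distance 1 (alveolar→postalveolar), same voicing; total 1. Next closest is /v/ at distance 2.

ʒ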